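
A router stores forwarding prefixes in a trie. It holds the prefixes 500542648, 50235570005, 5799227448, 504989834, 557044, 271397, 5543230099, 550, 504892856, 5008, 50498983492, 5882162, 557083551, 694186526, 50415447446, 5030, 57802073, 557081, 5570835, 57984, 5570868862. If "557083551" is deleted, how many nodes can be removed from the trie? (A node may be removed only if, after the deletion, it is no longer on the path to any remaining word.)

Walk "557083551" from the leaf back toward the root, removing each node that no remaining word uses.
The suffix "51" (2 nodes) is used only by "557083551"; "5570835" is itself a stored word, so pruning stops there.
Nodes removed: 2

2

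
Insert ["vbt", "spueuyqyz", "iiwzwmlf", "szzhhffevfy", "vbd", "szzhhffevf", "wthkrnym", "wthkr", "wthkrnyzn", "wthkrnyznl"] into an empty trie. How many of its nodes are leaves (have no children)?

7

Leaves are exactly the stored words that no other stored word extends.
Those words: "iiwzwmlf", "spueuyqyz", "szzhhffevfy", "vbd", "vbt", "wthkrnym", "wthkrnyznl"
Leaf count: 7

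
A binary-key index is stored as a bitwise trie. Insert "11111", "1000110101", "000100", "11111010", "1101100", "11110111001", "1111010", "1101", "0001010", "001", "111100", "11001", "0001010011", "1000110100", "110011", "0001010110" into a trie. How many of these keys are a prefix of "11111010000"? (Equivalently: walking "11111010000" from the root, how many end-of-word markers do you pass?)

2

Traverse "11111010000" character by character; count nodes along the way that are marked as word ends.
Prefixes of the query that are stored words: "11111", "11111010"
Count: 2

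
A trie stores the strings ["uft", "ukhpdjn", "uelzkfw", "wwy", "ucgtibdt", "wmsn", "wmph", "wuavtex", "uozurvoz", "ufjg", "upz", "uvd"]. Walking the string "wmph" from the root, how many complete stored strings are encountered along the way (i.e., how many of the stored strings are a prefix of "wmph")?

Check each prefix of "wmph" against the stored set — each match is an end-marker on the path.
Prefixes of the query that are stored words: "wmph"
Count: 1

1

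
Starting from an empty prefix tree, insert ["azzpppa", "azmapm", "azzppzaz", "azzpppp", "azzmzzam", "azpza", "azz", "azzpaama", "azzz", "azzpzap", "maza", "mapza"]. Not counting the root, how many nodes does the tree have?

Insert word by word; a character creates a node only if that edge doesn't already exist:
  "azzpppa" → 7 new (a, z, z, p, p, p, a)
  "azmapm" → prefix "az" already present; 4 new (m, a, p, m)
  "azzppzaz" → prefix "azzpp" already present; 3 new (z, a, z)
  "azzpppp" → prefix "azzppp" already present; 1 new (p)
  "azzmzzam" → prefix "azz" already present; 5 new (m, z, z, a, m)
  "azpza" → prefix "az" already present; 3 new (p, z, a)
  "azz" → prefix "azz" already present; 0 new (none)
  "azzpaama" → prefix "azzp" already present; 4 new (a, a, m, a)
  "azzz" → prefix "azz" already present; 1 new (z)
  "azzpzap" → prefix "azzp" already present; 3 new (z, a, p)
  "maza" → 4 new (m, a, z, a)
  "mapza" → prefix "ma" already present; 3 new (p, z, a)
Total nodes = 7 + 4 + 3 + 1 + 5 + 3 + 0 + 4 + 1 + 3 + 4 + 3 = 38

38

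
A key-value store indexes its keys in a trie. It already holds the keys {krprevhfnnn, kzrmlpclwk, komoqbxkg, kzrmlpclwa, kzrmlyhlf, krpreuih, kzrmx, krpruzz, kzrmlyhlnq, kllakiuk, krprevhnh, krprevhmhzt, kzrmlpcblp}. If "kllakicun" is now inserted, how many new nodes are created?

Walking "kllakicun" from the root, the first 6 characters ("kllaki") follow existing edges; "c" is the first miss.
Each of the 3 remaining characters creates one node.

3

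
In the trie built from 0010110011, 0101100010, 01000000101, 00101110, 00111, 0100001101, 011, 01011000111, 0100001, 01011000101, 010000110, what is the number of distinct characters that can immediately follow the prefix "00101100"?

1

Walk "00101100" from the root, arriving at one node.
Distinct next characters after "00101100": 1.
That node has 1 child edge.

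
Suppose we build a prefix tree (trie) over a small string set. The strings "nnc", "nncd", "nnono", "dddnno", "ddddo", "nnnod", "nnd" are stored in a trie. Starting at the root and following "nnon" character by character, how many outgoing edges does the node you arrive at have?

1

Follow the path "nnon" to its node, then look at its outgoing edges.
Distinct next characters after "nnon": o.
That node has 1 child edge.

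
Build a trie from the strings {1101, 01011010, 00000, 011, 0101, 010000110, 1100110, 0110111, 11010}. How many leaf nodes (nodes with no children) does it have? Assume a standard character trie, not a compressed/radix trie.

Leaves are exactly the stored words that no other stored word extends.
Those words: "00000", "010000110", "01011010", "0110111", "1100110", "11010"
Leaf count: 6

6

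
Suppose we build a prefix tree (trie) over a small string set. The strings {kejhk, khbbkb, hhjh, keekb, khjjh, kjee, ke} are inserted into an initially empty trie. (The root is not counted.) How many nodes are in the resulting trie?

Trace insertions, counting only characters that open a new branch:
  "kejhk" → 5 new (k, e, j, h, k)
  "khbbkb" → prefix "k" already present; 5 new (h, b, b, k, b)
  "hhjh" → 4 new (h, h, j, h)
  "keekb" → prefix "ke" already present; 3 new (e, k, b)
  "khjjh" → prefix "kh" already present; 3 new (j, j, h)
  "kjee" → prefix "k" already present; 3 new (j, e, e)
  "ke" → prefix "ke" already present; 0 new (none)
Total nodes = 5 + 5 + 4 + 3 + 3 + 3 + 0 = 23

23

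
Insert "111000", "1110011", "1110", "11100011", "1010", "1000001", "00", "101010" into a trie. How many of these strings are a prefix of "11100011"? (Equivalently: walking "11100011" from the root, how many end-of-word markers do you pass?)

3

Traverse "11100011" character by character; count nodes along the way that are marked as word ends.
Prefixes of the query that are stored words: "1110", "111000", "11100011"
Count: 3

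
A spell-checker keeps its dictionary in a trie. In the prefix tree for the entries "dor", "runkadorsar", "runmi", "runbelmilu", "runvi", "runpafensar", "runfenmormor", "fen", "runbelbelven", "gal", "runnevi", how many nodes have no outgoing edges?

11

A leaf is a node with no children — equivalently, the end of a word that is not a proper prefix of any other stored word.
Those words: "dor", "fen", "gal", "runbelbelven", "runbelmilu", "runfenmormor", "runkadorsar", "runmi", "runnevi", "runpafensar", "runvi"
Leaf count: 11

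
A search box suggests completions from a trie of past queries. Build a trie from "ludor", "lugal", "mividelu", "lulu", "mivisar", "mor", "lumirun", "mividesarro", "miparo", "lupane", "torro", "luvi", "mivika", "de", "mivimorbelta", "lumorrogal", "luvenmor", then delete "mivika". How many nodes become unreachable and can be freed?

After clearing the end-marker at "mivika", prune upward until reaching a node still needed by another word.
The suffix "ka" (2 nodes) is used only by "mivika"; the node for "mivi" still has the child "d", so pruning stops there.
Nodes removed: 2

2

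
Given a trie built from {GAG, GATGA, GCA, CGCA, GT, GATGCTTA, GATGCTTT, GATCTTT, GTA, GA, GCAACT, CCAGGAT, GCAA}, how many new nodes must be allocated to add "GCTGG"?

The longest prefix of "GCTGG" already in the trie is "GC" (length 2).
New nodes needed: |"GCTGG"| − 2 = 5 − 2 = 3.

3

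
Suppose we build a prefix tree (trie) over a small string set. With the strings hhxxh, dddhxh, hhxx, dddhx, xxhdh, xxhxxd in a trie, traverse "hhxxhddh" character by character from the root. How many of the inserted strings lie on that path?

Check each prefix of "hhxxhddh" against the stored set — each match is an end-marker on the path.
Prefixes of the query that are stored words: "hhxx", "hhxxh"
Count: 2

2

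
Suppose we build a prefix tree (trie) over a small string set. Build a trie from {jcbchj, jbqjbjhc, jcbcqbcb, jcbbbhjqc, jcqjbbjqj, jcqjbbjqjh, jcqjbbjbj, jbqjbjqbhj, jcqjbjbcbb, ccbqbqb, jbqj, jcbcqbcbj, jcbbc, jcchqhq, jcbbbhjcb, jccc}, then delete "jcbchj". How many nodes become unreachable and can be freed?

2

A node on "jcbchj"'s path can go only if nothing else ends at it or branches off below it.
The suffix "hj" (2 nodes) is used only by "jcbchj"; the node for "jcbc" still has the child "q", so pruning stops there.
Nodes removed: 2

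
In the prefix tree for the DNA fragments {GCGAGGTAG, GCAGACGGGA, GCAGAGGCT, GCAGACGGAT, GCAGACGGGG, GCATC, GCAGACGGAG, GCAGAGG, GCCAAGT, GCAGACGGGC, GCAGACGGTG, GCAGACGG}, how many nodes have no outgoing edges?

10

A leaf is a node with no children — equivalently, the end of a word that is not a proper prefix of any other stored word.
Those words: "GCAGACGGAG", "GCAGACGGAT", "GCAGACGGGA", "GCAGACGGGC", "GCAGACGGGG", "GCAGACGGTG", "GCAGAGGCT", "GCATC", "GCCAAGT", "GCGAGGTAG"
Leaf count: 10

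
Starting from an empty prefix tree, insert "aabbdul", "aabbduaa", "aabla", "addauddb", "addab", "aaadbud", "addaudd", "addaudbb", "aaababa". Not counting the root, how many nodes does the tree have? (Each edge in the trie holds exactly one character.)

Trie structure (* marks end of a word):
(root)
└─ a
   ├─ a
   │  ├─ a
   │  │  ├─ b
   │  │  │  └─ a
   │  │  │     └─ b
   │  │  │        └─ a *
   │  │  └─ d
   │  │     └─ b
   │  │        └─ u
   │  │           └─ d *
   │  └─ b
   │     ├─ b
   │     │  └─ d
   │     │     └─ u
   │     │        ├─ a
   │     │        │  └─ a *
   │     │        └─ l *
   │     └─ l
   │        └─ a *
   └─ d
      └─ d
         └─ a
            ├─ b *
            └─ u
               └─ d
                  ├─ b
                  │  └─ b *
                  └─ d *
                     └─ b *
Counting every labelled node above: 30.

30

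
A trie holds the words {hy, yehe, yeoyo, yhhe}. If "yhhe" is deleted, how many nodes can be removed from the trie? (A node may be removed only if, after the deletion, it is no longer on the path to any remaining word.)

3

Walk "yhhe" from the leaf back toward the root, removing each node that no remaining word uses.
The suffix "hhe" (3 nodes) is used only by "yhhe"; the node for "y" still has the child "e", so pruning stops there.
Nodes removed: 3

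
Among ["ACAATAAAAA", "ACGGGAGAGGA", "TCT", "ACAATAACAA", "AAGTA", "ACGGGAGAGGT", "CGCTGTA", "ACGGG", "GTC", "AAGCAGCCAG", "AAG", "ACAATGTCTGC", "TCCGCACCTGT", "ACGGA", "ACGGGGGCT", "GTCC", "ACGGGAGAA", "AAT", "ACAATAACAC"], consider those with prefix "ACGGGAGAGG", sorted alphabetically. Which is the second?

ACGGGAGAGGT

Filter for "ACGGGAGAGG…" and sort: "ACGGGAGAGGA", "ACGGGAGAGGT"
Position 2: ACGGGAGAGGT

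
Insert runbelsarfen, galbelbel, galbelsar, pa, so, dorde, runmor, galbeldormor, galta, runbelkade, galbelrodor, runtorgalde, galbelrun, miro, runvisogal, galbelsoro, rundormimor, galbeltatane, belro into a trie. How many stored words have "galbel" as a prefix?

7

Traverse to the node for "galbel", then collect every word in that subtree.
Words under "galbel": galbelbel, galbeldormor, galbelrodor, galbelrun, galbelsar, galbelsoro, galbeltatane
Count: 7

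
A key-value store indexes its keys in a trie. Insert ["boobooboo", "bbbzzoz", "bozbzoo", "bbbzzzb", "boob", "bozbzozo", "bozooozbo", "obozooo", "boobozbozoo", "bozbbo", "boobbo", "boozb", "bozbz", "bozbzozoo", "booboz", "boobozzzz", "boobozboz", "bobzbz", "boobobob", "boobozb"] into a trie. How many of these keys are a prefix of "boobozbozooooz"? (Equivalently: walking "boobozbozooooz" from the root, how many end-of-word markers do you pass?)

Walk "boobozbozooooz" from the root; an end-of-word marker is hit whenever a stored word is a prefix of "boobozbozooooz".
Prefixes of the query that are stored words: "boob", "booboz", "boobozb", "boobozboz", "boobozbozoo"
Count: 5

5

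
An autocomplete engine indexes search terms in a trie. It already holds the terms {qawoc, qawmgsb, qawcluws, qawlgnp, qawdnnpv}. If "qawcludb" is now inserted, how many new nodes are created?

The longest prefix of "qawcludb" already in the trie is "qawclu" (length 6).
So 8 − 6 = 2 new nodes.

2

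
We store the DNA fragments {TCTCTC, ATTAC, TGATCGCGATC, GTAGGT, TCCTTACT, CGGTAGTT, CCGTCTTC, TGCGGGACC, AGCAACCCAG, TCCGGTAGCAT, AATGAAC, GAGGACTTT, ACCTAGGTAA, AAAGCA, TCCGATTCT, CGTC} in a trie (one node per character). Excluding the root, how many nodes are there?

Trace insertions, counting only characters that open a new branch:
  "TCTCTC" → 6 new (T, C, T, C, T, C)
  "ATTAC" → 5 new (A, T, T, A, C)
  "TGATCGCGATC" → prefix "T" already present; 10 new (G, A, T, C, G, C, G, A, T, C)
  "GTAGGT" → 6 new (G, T, A, G, G, T)
  "TCCTTACT" → prefix "TC" already present; 6 new (C, T, T, A, C, T)
  "CGGTAGTT" → 8 new (C, G, G, T, A, G, T, T)
  "CCGTCTTC" → prefix "C" already present; 7 new (C, G, T, C, T, T, C)
  "TGCGGGACC" → prefix "TG" already present; 7 new (C, G, G, G, A, C, C)
  "AGCAACCCAG" → prefix "A" already present; 9 new (G, C, A, A, C, C, C, A, G)
  "TCCGGTAGCAT" → prefix "TCC" already present; 8 new (G, G, T, A, G, C, A, T)
  "AATGAAC" → prefix "A" already present; 6 new (A, T, G, A, A, C)
  "GAGGACTTT" → prefix "G" already present; 8 new (A, G, G, A, C, T, T, T)
  "ACCTAGGTAA" → prefix "A" already present; 9 new (C, C, T, A, G, G, T, A, A)
  "AAAGCA" → prefix "AA" already present; 4 new (A, G, C, A)
  "TCCGATTCT" → prefix "TCCG" already present; 5 new (A, T, T, C, T)
  "CGTC" → prefix "CG" already present; 2 new (T, C)
Total nodes = 6 + 5 + 10 + 6 + 6 + 8 + 7 + 7 + 9 + 8 + 6 + 8 + 9 + 4 + 5 + 2 = 106

106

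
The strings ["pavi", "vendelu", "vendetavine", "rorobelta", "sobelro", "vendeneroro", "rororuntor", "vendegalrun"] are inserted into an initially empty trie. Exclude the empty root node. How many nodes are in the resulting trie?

51

Count nodes per top-level branch (shared prefixes stored once):
  'p'-branch (pavi): 4 nodes
  'r'-branch (rorobelta, rororuntor): 15 nodes
  's'-branch (sobelro): 7 nodes
  'v'-branch (vendegalrun, vendelu, vendeneroro, vendetavine): 25 nodes
Sum: 51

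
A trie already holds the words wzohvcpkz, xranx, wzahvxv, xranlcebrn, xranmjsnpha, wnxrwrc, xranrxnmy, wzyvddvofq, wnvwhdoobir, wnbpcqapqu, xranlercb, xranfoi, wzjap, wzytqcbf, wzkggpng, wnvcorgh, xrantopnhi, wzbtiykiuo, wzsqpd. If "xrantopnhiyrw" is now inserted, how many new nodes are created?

The longest prefix of "xrantopnhiyrw" already in the trie is "xrantopnhi" (length 10).
New nodes needed: |"xrantopnhiyrw"| − 10 = 13 − 10 = 3.

3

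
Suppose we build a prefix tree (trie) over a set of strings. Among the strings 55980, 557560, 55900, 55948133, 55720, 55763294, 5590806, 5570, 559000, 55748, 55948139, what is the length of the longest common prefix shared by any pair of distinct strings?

The deepest shared node is where two words last agree before diverging.
e.g. "55948133" and "55948139" share the prefix "5594813" of length 7; no pair shares a longer one.
Longest shared-prefix length: 7

7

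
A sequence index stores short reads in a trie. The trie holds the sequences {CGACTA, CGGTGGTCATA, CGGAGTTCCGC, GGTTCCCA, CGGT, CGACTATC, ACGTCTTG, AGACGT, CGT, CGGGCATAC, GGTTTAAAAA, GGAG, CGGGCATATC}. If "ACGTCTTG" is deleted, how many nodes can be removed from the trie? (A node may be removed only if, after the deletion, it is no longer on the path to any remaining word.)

7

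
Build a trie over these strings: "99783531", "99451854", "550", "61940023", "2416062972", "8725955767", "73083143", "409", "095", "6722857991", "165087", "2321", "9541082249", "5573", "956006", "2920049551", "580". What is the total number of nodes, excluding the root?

103

Trace insertions, counting only characters that open a new branch:
  "99783531" → 8 new (9, 9, 7, 8, 3, 5, 3, 1)
  "99451854" → prefix "99" already present; 6 new (4, 5, 1, 8, 5, 4)
  "550" → 3 new (5, 5, 0)
  "61940023" → 8 new (6, 1, 9, 4, 0, 0, 2, 3)
  "2416062972" → 10 new (2, 4, 1, 6, 0, 6, 2, 9, 7, 2)
  "8725955767" → 10 new (8, 7, 2, 5, 9, 5, 5, 7, 6, 7)
  "73083143" → 8 new (7, 3, 0, 8, 3, 1, 4, 3)
  "409" → 3 new (4, 0, 9)
  "095" → 3 new (0, 9, 5)
  "6722857991" → prefix "6" already present; 9 new (7, 2, 2, 8, 5, 7, 9, 9, 1)
  "165087" → 6 new (1, 6, 5, 0, 8, 7)
  "2321" → prefix "2" already present; 3 new (3, 2, 1)
  "9541082249" → prefix "9" already present; 9 new (5, 4, 1, 0, 8, 2, 2, 4, 9)
  "5573" → prefix "55" already present; 2 new (7, 3)
  "956006" → prefix "95" already present; 4 new (6, 0, 0, 6)
  "2920049551" → prefix "2" already present; 9 new (9, 2, 0, 0, 4, 9, 5, 5, 1)
  "580" → prefix "5" already present; 2 new (8, 0)
Total nodes = 8 + 6 + 3 + 8 + 10 + 10 + 8 + 3 + 3 + 9 + 6 + 3 + 9 + 2 + 4 + 9 + 2 = 103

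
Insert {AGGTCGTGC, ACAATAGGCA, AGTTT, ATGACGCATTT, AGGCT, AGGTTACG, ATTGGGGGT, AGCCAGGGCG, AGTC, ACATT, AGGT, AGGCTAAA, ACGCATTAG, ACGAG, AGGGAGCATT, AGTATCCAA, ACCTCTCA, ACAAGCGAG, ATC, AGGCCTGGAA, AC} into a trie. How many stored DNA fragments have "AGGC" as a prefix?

3

Filter for entries beginning with "AGGC":
Words under "AGGC": AGGCCTGGAA, AGGCT, AGGCTAAA
Count: 3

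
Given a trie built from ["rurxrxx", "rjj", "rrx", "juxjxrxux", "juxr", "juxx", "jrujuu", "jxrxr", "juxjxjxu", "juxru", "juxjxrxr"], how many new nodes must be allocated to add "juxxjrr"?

The longest prefix of "juxxjrr" already in the trie is "juxx" (length 4).
New nodes needed: |"juxxjrr"| − 4 = 7 − 4 = 3.

3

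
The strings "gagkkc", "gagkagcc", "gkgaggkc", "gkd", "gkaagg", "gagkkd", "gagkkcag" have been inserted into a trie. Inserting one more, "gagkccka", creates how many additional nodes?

The longest prefix of "gagkccka" already in the trie is "gagk" (length 4).
So 8 − 4 = 4 new nodes.

4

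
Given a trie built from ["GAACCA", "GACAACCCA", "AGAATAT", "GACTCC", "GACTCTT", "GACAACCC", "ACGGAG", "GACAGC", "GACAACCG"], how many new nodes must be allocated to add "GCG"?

2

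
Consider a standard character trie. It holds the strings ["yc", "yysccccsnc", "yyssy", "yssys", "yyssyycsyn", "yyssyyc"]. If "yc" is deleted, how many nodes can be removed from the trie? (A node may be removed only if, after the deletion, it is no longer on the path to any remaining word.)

1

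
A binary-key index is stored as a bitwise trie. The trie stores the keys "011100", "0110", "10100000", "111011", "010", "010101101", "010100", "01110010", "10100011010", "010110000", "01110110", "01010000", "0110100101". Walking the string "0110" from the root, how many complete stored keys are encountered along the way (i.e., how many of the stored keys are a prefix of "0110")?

1

Walk "0110" from the root; an end-of-word marker is hit whenever a stored word is a prefix of "0110".
Prefixes of the query that are stored words: "0110"
Count: 1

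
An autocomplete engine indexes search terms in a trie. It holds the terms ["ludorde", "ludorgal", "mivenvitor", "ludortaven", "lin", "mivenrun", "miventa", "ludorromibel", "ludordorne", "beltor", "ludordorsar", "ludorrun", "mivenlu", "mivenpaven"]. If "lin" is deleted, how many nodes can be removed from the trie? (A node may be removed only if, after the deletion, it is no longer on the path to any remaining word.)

2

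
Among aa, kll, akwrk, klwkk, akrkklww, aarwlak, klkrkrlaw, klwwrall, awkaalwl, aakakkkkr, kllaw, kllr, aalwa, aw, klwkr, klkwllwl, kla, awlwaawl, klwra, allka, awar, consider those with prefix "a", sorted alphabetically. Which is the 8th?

Words with prefix "a", in lexicographic order: "aa", "aakakkkkr", "aalwa", "aarwlak", "akrkklww", "akwrk", "allka", "aw", "awar", "awkaalwl", "awlwaawl"
Position 8: aw

aw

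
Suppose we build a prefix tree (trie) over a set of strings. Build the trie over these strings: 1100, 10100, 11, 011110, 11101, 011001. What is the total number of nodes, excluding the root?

20

Trie structure (* marks end of a word):
(root)
├─ 0
│  └─ 1
│     └─ 1
│        ├─ 0
│        │  └─ 0
│        │     └─ 1 *
│        └─ 1
│           └─ 1
│              └─ 0 *
└─ 1
   ├─ 0
   │  └─ 1
   │     └─ 0
   │        └─ 0 *
   └─ 1 *
      ├─ 0
      │  └─ 0 *
      └─ 1
         └─ 0
            └─ 1 *
Counting every labelled node above: 20.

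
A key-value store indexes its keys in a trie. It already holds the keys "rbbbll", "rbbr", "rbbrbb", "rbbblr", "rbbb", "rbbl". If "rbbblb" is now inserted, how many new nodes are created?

The longest prefix of "rbbblb" already in the trie is "rbbbl" (length 5).
New nodes needed: |"rbbblb"| − 5 = 6 − 5 = 1.

1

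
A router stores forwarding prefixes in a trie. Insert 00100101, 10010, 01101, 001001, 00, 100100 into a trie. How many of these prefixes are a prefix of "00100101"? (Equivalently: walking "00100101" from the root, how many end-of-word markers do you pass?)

3

Check each prefix of "00100101" against the stored set — each match is an end-marker on the path.
Prefixes of the query that are stored words: "00", "001001", "00100101"
Count: 3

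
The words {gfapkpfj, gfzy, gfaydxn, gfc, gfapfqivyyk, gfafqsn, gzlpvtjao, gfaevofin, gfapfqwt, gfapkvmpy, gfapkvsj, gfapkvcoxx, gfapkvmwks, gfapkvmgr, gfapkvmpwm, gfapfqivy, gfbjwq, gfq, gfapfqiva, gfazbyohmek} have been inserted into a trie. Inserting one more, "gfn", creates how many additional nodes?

1

The longest prefix of "gfn" already in the trie is "gf" (length 2).
Each of the 1 remaining characters creates one node.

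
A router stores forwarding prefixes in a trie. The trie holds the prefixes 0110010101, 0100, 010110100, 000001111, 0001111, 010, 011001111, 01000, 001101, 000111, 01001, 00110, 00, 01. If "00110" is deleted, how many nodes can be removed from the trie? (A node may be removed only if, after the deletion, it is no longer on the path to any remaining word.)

0

A node on "00110"'s path can go only if nothing else ends at it or branches off below it.
Every node on "00110" is still needed (e.g. by "001101"), so nothing is freed.
Nodes removed: 0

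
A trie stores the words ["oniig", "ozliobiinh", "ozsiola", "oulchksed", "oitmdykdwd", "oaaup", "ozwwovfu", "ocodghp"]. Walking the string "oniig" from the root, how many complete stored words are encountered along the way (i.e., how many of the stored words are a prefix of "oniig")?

1

Check each prefix of "oniig" against the stored set — each match is an end-marker on the path.
Prefixes of the query that are stored words: "oniig"
Count: 1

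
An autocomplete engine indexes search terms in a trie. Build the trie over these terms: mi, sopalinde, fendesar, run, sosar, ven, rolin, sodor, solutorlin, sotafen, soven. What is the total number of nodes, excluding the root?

51

Insert word by word; a character creates a node only if that edge doesn't already exist:
  "mi" → 2 new (m, i)
  "sopalinde" → 9 new (s, o, p, a, l, i, n, d, e)
  "fendesar" → 8 new (f, e, n, d, e, s, a, r)
  "run" → 3 new (r, u, n)
  "sosar" → prefix "so" already present; 3 new (s, a, r)
  "ven" → 3 new (v, e, n)
  "rolin" → prefix "r" already present; 4 new (o, l, i, n)
  "sodor" → prefix "so" already present; 3 new (d, o, r)
  "solutorlin" → prefix "so" already present; 8 new (l, u, t, o, r, l, i, n)
  "sotafen" → prefix "so" already present; 5 new (t, a, f, e, n)
  "soven" → prefix "so" already present; 3 new (v, e, n)
Total nodes = 2 + 9 + 8 + 3 + 3 + 3 + 4 + 3 + 8 + 5 + 3 = 51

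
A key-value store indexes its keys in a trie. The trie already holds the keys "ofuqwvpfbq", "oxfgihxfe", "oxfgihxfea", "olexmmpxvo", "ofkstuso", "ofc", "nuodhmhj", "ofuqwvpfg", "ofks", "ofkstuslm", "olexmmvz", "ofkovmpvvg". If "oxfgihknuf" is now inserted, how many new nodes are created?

Walking "oxfgihknuf" from the root, the first 6 characters ("oxfgih") follow existing edges; "k" is the first miss.
Each of the 4 remaining characters creates one node.

4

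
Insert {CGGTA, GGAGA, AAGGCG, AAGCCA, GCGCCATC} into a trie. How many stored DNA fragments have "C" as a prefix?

1

Filter for entries beginning with "C":
Words under "C": CGGTA
Count: 1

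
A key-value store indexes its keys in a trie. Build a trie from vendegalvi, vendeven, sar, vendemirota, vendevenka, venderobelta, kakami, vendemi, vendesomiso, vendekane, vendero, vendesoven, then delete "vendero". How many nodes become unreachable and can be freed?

0

After clearing the end-marker at "vendero", prune upward until reaching a node still needed by another word.
Every node on "vendero" is still needed (e.g. by "venderobelta"), so nothing is freed.
Nodes removed: 0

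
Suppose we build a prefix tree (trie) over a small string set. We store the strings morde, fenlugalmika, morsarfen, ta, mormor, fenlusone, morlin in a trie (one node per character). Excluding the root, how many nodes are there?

For each word, the new-node count is its length minus the longest prefix already in the trie:
  "morde" → 5 new (m, o, r, d, e)
  "fenlugalmika" → 12 new (f, e, n, l, u, g, a, l, m, i, k, a)
  "morsarfen" → prefix "mor" already present; 6 new (s, a, r, f, e, n)
  "ta" → 2 new (t, a)
  "mormor" → prefix "mor" already present; 3 new (m, o, r)
  "fenlusone" → prefix "fenlu" already present; 4 new (s, o, n, e)
  "morlin" → prefix "mor" already present; 3 new (l, i, n)
Total nodes = 5 + 12 + 6 + 2 + 3 + 4 + 3 = 35

35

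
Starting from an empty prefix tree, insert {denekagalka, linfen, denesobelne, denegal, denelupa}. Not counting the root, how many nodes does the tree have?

Trace insertions, counting only characters that open a new branch:
  "denekagalka" → 11 new (d, e, n, e, k, a, g, a, l, k, a)
  "linfen" → 6 new (l, i, n, f, e, n)
  "denesobelne" → prefix "dene" already present; 7 new (s, o, b, e, l, n, e)
  "denegal" → prefix "dene" already present; 3 new (g, a, l)
  "denelupa" → prefix "dene" already present; 4 new (l, u, p, a)
Total nodes = 11 + 6 + 7 + 3 + 4 = 31

31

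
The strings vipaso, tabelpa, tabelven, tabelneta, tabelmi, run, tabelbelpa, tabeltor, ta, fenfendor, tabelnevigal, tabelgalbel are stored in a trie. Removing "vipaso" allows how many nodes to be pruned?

A node on "vipaso"'s path can go only if nothing else ends at it or branches off below it.
No other word shares any prefix with "vipaso", so all 6 of its nodes go.
Nodes removed: 6

6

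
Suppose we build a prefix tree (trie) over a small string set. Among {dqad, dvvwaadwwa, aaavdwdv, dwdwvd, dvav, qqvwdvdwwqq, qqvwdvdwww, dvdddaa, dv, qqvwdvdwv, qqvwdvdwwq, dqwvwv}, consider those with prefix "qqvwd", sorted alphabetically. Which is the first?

qqvwdvdwv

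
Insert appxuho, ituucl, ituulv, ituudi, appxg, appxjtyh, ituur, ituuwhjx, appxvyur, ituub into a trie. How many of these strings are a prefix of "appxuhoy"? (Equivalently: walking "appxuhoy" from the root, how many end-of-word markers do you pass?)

Walk "appxuhoy" from the root; an end-of-word marker is hit whenever a stored word is a prefix of "appxuhoy".
Prefixes of the query that are stored words: "appxuho"
Count: 1

1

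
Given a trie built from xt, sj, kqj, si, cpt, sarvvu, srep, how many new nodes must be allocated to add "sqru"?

"s" is already a path in the trie; the remaining "qru" must be added.
So 4 − 1 = 3 new nodes.

3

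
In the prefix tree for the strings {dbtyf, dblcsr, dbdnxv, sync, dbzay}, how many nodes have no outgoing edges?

A leaf is a node with no children — equivalently, the end of a word that is not a proper prefix of any other stored word.
Those words: "dbdnxv", "dblcsr", "dbtyf", "dbzay", "sync"
Leaf count: 5

5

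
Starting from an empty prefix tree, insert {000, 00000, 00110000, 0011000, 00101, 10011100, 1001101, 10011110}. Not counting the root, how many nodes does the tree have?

25

Count nodes per top-level branch (shared prefixes stored once):
  '0'-branch (000, 00000, 00101, 0011000, 00110000): 13 nodes
  '1'-branch (1001101, 10011100, 10011110): 12 nodes
Sum: 25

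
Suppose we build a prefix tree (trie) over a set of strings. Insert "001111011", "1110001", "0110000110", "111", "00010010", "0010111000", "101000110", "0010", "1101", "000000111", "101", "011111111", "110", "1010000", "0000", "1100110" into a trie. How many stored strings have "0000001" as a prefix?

Filter for entries beginning with "0000001":
Words under "0000001": 000000111
Count: 1

1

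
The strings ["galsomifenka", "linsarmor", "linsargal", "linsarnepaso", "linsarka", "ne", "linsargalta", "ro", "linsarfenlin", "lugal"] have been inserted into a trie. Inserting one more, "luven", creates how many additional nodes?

Walking "luven" from the root, the first 2 characters ("lu") follow existing edges; "v" is the first miss.
So 5 − 2 = 3 new nodes.

3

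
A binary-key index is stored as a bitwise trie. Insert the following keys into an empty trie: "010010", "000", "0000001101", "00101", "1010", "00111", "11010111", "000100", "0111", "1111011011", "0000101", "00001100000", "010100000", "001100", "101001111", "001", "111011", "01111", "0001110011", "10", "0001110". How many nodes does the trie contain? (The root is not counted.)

76

Count nodes per top-level branch (shared prefixes stored once):
  '0'-branch (000, 0000001101, 0000101, 00001100000, 000100, 0001110, 0001110011, 001, 00101, 001100, 00111, 010010, 010100000, 0111, 01111): 49 nodes
  '1'-branch (10, 1010, 101001111, 11010111, 111011, 1111011011): 27 nodes
Sum: 76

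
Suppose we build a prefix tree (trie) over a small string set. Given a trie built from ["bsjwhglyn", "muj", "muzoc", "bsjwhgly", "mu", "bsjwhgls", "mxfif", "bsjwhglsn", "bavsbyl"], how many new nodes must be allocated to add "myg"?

"m" is already a path in the trie; the remaining "yg" must be added.
New nodes needed: |"myg"| − 1 = 3 − 1 = 2.

2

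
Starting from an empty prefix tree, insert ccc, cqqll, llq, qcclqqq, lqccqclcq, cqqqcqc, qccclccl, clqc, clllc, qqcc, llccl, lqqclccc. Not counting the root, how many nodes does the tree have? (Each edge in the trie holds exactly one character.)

52

Insert word by word; a character creates a node only if that edge doesn't already exist:
  "ccc" → 3 new (c, c, c)
  "cqqll" → prefix "c" already present; 4 new (q, q, l, l)
  "llq" → 3 new (l, l, q)
  "qcclqqq" → 7 new (q, c, c, l, q, q, q)
  "lqccqclcq" → prefix "l" already present; 8 new (q, c, c, q, c, l, c, q)
  "cqqqcqc" → prefix "cqq" already present; 4 new (q, c, q, c)
  "qccclccl" → prefix "qcc" already present; 5 new (c, l, c, c, l)
  "clqc" → prefix "c" already present; 3 new (l, q, c)
  "clllc" → prefix "cl" already present; 3 new (l, l, c)
  "qqcc" → prefix "q" already present; 3 new (q, c, c)
  "llccl" → prefix "ll" already present; 3 new (c, c, l)
  "lqqclccc" → prefix "lq" already present; 6 new (q, c, l, c, c, c)
Total nodes = 3 + 4 + 3 + 7 + 8 + 4 + 5 + 3 + 3 + 3 + 3 + 6 = 52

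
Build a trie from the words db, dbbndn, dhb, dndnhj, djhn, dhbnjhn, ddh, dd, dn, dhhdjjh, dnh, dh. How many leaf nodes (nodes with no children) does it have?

7

A leaf is a node with no children — equivalently, the end of a word that is not a proper prefix of any other stored word.
Those words: "dbbndn", "ddh", "dhbnjhn", "dhhdjjh", "djhn", "dndnhj", "dnh"
Leaf count: 7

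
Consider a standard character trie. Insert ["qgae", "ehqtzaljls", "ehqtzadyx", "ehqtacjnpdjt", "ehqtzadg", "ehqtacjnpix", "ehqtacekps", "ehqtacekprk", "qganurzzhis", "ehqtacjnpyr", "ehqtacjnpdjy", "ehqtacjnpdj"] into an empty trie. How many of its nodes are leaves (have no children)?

11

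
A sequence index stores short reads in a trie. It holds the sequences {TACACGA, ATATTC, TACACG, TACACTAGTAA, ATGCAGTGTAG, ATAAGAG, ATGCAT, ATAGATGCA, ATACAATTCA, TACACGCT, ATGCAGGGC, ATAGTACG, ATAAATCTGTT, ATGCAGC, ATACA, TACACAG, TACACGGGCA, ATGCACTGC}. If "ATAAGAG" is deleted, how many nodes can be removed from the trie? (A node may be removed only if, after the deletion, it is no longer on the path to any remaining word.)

After clearing the end-marker at "ATAAGAG", prune upward until reaching a node still needed by another word.
The suffix "GAG" (3 nodes) is used only by "ATAAGAG"; the node for "ATAA" still has the child "A", so pruning stops there.
Nodes removed: 3

3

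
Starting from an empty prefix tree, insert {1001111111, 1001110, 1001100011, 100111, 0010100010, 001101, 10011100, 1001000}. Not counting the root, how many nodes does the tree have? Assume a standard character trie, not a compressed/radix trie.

33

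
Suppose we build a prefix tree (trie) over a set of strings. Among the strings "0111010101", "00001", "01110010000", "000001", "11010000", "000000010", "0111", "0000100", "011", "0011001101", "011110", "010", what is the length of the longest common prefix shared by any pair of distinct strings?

5

Look for the deepest trie node that still has at least two words in its subtree.
e.g. "000000010" and "000001" share the prefix "00000" of length 5; no pair shares a longer one.
Longest shared-prefix length: 5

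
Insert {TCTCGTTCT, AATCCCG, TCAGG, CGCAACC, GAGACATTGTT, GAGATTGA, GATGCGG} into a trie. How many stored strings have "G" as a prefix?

Traverse to the node for "G", then collect every word in that subtree.
Words under "G": GAGACATTGTT, GAGATTGA, GATGCGG
Count: 3

3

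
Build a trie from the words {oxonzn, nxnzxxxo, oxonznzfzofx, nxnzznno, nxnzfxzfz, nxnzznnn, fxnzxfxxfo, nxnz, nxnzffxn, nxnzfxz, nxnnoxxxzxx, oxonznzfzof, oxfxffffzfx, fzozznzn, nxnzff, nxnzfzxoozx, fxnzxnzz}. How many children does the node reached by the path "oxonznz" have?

1

The children of the "oxonznz" node are the distinct next characters among strings starting with "oxonznz".
Distinct next characters after "oxonznz": f.
That node has 1 child edge.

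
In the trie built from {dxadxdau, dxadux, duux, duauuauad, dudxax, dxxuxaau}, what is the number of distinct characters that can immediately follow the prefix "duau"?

1

Follow the path "duau" to its node, then look at its outgoing edges.
Characters that immediately follow "duau" among the stored strings: {u}.
That node has 1 child edge.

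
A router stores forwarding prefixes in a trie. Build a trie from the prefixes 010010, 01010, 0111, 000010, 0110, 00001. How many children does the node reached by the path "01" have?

Walk "01" from the root, arriving at one node.
Distinct next characters after "01": 0, 1.
That node has 2 child edges.

2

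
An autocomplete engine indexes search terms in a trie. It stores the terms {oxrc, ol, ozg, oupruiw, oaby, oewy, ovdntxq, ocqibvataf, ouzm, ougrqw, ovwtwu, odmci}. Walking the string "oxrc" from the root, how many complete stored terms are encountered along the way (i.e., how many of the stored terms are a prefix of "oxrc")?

1

Walk "oxrc" from the root; an end-of-word marker is hit whenever a stored word is a prefix of "oxrc".
Prefixes of the query that are stored words: "oxrc"
Count: 1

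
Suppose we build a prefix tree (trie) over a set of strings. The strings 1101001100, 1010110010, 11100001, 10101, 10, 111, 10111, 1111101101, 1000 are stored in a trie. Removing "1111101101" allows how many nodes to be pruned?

7

A node on "1111101101"'s path can go only if nothing else ends at it or branches off below it.
The suffix "1101101" (7 nodes) is used only by "1111101101"; the node for "111" still has the child "0", so pruning stops there.
Nodes removed: 7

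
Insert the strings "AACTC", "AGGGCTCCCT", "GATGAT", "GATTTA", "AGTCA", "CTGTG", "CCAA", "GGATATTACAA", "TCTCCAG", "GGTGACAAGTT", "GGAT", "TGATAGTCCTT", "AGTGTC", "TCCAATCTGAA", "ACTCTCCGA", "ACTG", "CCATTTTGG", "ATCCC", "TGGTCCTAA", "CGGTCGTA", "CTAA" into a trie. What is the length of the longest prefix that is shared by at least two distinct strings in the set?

4

Look for the deepest trie node that still has at least two words in its subtree.
"GGAT" and "GGATATTACAA" agree on "GGAT" (4 characters) before diverging; nothing deeper is shared.
Longest shared-prefix length: 4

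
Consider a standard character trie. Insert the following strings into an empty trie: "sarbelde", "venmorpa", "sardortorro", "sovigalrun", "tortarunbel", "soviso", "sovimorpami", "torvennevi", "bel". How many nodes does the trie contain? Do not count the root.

63

For each word, the new-node count is its length minus the longest prefix already in the trie:
  "sarbelde" → 8 new (s, a, r, b, e, l, d, e)
  "venmorpa" → 8 new (v, e, n, m, o, r, p, a)
  "sardortorro" → prefix "sar" already present; 8 new (d, o, r, t, o, r, r, o)
  "sovigalrun" → prefix "s" already present; 9 new (o, v, i, g, a, l, r, u, n)
  "tortarunbel" → 11 new (t, o, r, t, a, r, u, n, b, e, l)
  "soviso" → prefix "sovi" already present; 2 new (s, o)
  "sovimorpami" → prefix "sovi" already present; 7 new (m, o, r, p, a, m, i)
  "torvennevi" → prefix "tor" already present; 7 new (v, e, n, n, e, v, i)
  "bel" → 3 new (b, e, l)
Total nodes = 8 + 8 + 8 + 9 + 11 + 2 + 7 + 7 + 3 = 63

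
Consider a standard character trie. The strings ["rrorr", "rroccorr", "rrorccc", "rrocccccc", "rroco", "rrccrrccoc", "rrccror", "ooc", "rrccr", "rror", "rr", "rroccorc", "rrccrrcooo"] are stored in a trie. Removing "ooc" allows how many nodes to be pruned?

After clearing the end-marker at "ooc", prune upward until reaching a node still needed by another word.
No other word shares any prefix with "ooc", so all 3 of its nodes go.
Nodes removed: 3

3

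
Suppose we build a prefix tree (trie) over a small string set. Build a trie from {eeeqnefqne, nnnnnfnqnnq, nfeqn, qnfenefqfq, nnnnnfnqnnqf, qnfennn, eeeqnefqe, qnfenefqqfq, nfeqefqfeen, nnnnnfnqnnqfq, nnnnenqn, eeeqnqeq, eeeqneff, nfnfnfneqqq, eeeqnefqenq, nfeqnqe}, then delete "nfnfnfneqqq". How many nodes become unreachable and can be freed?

9

After clearing the end-marker at "nfnfnfneqqq", prune upward until reaching a node still needed by another word.
The suffix "nfnfneqqq" (9 nodes) is used only by "nfnfnfneqqq"; the node for "nf" still has the child "e", so pruning stops there.
Nodes removed: 9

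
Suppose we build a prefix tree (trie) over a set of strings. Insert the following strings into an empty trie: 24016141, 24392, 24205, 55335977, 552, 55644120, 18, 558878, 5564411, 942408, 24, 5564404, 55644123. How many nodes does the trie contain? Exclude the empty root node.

45

Count nodes per top-level branch (shared prefixes stored once):
  '1'-branch (18): 2 nodes
  '2'-branch (24, 24016141, 24205, 24392): 14 nodes
  '5'-branch (552, 55335977, 5564404, 5564411, 55644120, 55644123, 558878): 23 nodes
  '9'-branch (942408): 6 nodes
Sum: 45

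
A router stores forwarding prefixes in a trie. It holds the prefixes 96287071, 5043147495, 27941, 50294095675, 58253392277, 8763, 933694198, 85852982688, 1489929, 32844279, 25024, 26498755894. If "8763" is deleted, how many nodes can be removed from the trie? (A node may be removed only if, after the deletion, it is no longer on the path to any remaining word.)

3

A node on "8763"'s path can go only if nothing else ends at it or branches off below it.
The suffix "763" (3 nodes) is used only by "8763"; the node for "8" still has the child "5", so pruning stops there.
Nodes removed: 3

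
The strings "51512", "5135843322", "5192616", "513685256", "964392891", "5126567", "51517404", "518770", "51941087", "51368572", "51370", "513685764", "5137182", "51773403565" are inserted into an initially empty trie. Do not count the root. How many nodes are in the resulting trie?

69

Count nodes per top-level branch (shared prefixes stored once):
  '5'-branch (5126567, 5135843322, 513685256, 51368572, 513685764, 51370, 5137182, 51512, 51517404, 51773403565, 518770, 5192616, 51941087): 60 nodes
  '9'-branch (964392891): 9 nodes
Sum: 69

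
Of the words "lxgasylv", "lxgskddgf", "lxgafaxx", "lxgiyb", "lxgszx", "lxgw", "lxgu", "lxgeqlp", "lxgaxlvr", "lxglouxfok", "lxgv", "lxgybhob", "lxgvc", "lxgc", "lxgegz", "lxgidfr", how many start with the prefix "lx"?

Filter for entries beginning with "lx":
Words under "lx": lxgafaxx, lxgasylv, lxgaxlvr, lxgc, lxgegz, lxgeqlp, lxgidfr, lxgiyb, lxglouxfok, lxgskddgf, lxgszx, lxgu, lxgv, lxgvc, lxgw, lxgybhob
Count: 16

16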